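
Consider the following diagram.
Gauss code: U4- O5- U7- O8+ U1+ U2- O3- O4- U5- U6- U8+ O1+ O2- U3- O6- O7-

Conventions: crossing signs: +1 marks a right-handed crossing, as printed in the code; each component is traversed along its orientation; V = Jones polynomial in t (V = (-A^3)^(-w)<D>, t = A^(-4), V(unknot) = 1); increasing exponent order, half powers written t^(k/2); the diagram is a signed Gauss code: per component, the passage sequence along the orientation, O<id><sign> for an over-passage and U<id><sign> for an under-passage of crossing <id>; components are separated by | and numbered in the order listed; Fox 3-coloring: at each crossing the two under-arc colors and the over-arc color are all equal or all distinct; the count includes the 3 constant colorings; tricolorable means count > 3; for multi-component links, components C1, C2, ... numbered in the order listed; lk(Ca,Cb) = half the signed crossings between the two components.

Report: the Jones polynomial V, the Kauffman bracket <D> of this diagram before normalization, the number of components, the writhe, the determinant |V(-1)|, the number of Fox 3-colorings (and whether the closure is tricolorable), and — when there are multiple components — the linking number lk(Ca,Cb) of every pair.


V = -t^-4 + t^-3 + t^-1
<D> = A^-8 + 1 - A^4 (w = -4)
1 component over 8 crossings, w = -4
9 Fox colorings among 3^8, |V(-1)| = 3: tricolorable
why: |V(-1)| = 3: so tricolorable, since 3 divides 3


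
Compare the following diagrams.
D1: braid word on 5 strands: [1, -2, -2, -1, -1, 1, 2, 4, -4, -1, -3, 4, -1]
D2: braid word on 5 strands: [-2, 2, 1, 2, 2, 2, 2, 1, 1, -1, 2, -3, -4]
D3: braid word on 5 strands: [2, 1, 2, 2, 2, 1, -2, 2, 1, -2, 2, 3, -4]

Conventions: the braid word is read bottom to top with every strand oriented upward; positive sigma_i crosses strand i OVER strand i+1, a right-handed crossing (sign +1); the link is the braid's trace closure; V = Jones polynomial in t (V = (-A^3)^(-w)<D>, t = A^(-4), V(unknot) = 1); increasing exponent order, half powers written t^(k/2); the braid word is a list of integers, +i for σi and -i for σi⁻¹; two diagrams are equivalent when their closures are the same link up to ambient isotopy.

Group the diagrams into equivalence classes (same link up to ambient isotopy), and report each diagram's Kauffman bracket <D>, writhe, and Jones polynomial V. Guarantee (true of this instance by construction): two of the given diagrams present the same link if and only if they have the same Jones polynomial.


equivalence classes: {D1} | {D2, D3}
D1 (bracket A^-7 - A^-3 + A + A^9; 13 crossings at w = -3): V = -t^(-9/2) - t^(-5/2) + t^(-3/2) - t^(-1/2)
V(D2) = -t^(5/2) - t^(9/2) + t^(11/2) - t^(13/2) + t^(15/2) - t^(17/2)  (w +5, c 13, <D> = A^-19 - A^-15 + A^-11 - A^-7 + A^-3 + A^5)
V(D3) = -t^(5/2) - t^(9/2) + t^(11/2) - t^(13/2) + t^(15/2) - t^(17/2)  [13 crossings, <D> = A^-13 - A^-9 + A^-5 - A^-1 + A^3 + A^11, w = +7]
key observation: 2 classes among 3 diagrams; unequal V(t) rules out equality


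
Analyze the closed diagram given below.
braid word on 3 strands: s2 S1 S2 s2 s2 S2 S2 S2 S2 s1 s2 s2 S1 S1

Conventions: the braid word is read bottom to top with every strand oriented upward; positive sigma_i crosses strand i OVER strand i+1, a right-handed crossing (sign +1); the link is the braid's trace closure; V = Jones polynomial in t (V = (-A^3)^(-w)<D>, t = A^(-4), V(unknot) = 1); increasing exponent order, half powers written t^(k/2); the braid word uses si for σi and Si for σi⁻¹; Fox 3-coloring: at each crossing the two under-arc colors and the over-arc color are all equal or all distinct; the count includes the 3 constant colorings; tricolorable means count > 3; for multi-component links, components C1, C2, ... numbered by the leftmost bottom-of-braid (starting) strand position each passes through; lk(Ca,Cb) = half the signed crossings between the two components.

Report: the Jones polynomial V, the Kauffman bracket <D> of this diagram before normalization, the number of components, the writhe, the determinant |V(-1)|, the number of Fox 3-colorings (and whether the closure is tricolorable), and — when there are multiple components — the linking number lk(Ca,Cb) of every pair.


V = -t^-6 + 2t^-5 - 4t^-4 + 5t^-3 - 4t^-2 + 5t^-1 - 3 + 2t - t^2
<D> = -A^-14 + 2A^-10 - 3A^-6 + 5A^-2 - 4A^2 + 5A^6 - 4A^10 + 2A^14 - A^18 (w = -2)
1 component over 14 crossings, w = -2
9 Fox colorings among 3^14, |V(-1)| = 27: tricolorable
why: |V(-1)| = 27: so tricolorable, since 3 divides 27


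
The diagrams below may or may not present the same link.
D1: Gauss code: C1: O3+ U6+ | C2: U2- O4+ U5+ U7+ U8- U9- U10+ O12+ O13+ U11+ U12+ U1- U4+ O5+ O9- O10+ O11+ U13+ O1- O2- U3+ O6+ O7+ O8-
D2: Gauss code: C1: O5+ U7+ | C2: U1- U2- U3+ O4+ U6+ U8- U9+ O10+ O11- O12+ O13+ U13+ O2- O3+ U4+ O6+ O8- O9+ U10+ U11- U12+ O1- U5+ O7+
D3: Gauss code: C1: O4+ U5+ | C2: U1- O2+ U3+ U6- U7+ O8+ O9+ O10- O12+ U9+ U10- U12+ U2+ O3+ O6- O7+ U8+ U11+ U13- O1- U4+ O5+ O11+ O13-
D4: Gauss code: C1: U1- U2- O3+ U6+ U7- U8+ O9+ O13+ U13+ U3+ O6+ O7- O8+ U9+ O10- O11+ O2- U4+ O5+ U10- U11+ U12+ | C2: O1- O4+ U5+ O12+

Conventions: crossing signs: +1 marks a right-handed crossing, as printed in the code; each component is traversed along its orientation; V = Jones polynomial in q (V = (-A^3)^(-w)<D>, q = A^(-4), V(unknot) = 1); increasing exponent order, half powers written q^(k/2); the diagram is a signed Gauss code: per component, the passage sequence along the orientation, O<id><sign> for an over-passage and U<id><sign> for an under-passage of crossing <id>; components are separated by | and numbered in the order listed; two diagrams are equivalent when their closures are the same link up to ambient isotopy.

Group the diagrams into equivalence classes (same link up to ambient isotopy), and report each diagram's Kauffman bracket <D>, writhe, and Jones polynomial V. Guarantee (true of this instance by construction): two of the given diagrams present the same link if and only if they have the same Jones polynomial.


classes: {D1, D2, D3, D4}
V(D1) = -q^(3/2) - 2q^(7/2) + q^(9/2) - q^(11/2) + q^(13/2)  [13 crossings, <D> = -A^-11 + A^-7 - A^-3 + 2A + A^9, w = +5]
V(D2) = -q^(3/2) - 2q^(7/2) + q^(9/2) - q^(11/2) + q^(13/2)  (w +5, c 13, <D> = -A^-11 + A^-7 - A^-3 + 2A + A^9)
D3 (bracket -A^-11 + A^-7 - A^-3 + 2A + A^9; 13 crossings at w = +5): V = -q^(3/2) - 2q^(7/2) + q^(9/2) - q^(11/2) + q^(13/2)
V(D4) = -q^(3/2) - 2q^(7/2) + q^(9/2) - q^(11/2) + q^(13/2)  (w +5, c 13, <D> = -A^-11 + A^-7 - A^-3 + 2A + A^9)
note: all 4 diagrams share one V(q), hence one class


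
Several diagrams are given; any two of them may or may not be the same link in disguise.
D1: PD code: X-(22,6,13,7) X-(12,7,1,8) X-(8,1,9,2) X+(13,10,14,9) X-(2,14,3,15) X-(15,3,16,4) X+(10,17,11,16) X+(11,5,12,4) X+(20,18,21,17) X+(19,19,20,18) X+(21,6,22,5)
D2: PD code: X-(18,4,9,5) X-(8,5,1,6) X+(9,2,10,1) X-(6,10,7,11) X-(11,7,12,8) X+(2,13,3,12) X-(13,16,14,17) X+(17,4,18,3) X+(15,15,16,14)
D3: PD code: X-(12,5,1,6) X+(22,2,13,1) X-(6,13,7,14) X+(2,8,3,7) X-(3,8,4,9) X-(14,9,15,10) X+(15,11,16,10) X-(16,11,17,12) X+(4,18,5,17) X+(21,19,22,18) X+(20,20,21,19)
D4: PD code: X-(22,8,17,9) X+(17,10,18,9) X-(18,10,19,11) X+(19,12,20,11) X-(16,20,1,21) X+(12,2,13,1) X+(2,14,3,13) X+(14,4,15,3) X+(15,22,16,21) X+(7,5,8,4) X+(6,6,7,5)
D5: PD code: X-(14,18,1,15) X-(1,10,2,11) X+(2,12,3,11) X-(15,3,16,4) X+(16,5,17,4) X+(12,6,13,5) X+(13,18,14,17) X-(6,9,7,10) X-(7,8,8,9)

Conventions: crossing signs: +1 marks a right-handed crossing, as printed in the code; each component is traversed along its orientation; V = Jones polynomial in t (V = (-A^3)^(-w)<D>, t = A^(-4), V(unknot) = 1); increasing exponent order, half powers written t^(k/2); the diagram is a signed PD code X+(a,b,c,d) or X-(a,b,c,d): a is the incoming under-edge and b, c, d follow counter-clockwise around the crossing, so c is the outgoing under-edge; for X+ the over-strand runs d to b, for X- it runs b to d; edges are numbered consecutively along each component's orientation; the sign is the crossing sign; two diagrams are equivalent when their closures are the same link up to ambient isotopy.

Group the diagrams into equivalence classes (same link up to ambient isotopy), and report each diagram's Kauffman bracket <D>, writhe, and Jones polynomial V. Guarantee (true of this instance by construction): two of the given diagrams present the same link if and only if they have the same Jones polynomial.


classes: {D1, D2, D3} | {D4} | {D5}
V(D1) = t^(-7/2) - 2t^(-5/2) + t^(-3/2) - 2t^(-1/2) + t^(1/2) - t^(3/2)  [11 crossings, <D> = A^-3 - A + 2A^5 - A^9 + 2A^13 - A^17, w = +1]
D2 (bracket A^-9 - A^-5 + 2A^-1 - A^3 + 2A^7 - A^11; 9 crossings at w = -1): V = t^(-7/2) - 2t^(-5/2) + t^(-3/2) - 2t^(-1/2) + t^(1/2) - t^(3/2)
D3 (bracket A^-3 - A + 2A^5 - A^9 + 2A^13 - A^17; 11 crossings at w = +1): V = t^(-7/2) - 2t^(-5/2) + t^(-3/2) - 2t^(-1/2) + t^(1/2) - t^(3/2)
V(D4) = -t^(1/2) - t^(3/2) - t^(5/2) + t^(9/2)  [11 crossings, <D> = -A^-3 + A^5 + A^9 + A^13, w = +5]
V(D5) = -t^(-1/2) - t^(1/2)  (w -1, c 9, <D> = A^-5 + A^-1)
note: V(t) takes 3 values over 5 diagrams, fixing the grouping


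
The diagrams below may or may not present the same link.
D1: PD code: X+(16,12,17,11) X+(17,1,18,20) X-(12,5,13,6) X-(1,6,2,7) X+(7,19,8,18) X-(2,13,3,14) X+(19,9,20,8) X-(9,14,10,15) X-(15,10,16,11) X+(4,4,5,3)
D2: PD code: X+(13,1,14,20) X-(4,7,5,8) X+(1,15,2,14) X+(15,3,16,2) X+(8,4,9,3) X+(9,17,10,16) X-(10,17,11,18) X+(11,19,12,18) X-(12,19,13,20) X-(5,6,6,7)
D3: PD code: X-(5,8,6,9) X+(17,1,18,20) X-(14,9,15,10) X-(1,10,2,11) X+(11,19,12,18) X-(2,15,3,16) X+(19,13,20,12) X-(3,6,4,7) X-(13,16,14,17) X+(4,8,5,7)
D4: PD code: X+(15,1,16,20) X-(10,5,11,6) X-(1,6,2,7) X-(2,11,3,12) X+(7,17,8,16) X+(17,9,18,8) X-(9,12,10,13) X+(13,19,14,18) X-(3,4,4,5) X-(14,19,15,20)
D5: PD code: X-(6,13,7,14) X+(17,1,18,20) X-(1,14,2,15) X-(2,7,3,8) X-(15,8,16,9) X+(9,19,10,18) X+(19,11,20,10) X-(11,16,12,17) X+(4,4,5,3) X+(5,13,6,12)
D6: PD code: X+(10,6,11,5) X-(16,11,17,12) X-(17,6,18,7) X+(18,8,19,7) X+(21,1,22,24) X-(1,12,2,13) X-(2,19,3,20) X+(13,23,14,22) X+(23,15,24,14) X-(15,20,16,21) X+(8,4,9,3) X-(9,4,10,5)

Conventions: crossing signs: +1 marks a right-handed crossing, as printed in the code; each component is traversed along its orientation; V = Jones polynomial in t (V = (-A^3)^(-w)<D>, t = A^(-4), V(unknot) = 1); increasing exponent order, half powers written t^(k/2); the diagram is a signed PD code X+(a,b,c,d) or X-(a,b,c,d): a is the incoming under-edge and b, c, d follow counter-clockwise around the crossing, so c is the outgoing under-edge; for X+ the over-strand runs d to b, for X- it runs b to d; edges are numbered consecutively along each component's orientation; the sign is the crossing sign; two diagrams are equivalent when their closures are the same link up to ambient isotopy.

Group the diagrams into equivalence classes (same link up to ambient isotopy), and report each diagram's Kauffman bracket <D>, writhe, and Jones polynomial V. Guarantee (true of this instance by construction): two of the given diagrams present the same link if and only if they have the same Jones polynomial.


classes: {D1, D3, D4, D5, D6} | {D2}
V(D1) = -t^-3 + 2t^-2 - 2t^-1 + 3 - 2t + 2t^2 - t^3  [10 crossings, <D> = -A^-12 + 2A^-8 - 2A^-4 + 3 - 2A^4 + 2A^8 - A^12, w = 0]
V(D2) = t + t^3 - t^4  (w +2, c 10, <D> = -A^-10 + A^-6 + A^2)
D3 (bracket -A^-18 + 2A^-14 - 2A^-10 + 3A^-6 - 2A^-2 + 2A^2 - A^6; 10 crossings at w = -2): V = -t^-3 + 2t^-2 - 2t^-1 + 3 - 2t + 2t^2 - t^3
D4 (bracket -A^-18 + 2A^-14 - 2A^-10 + 3A^-6 - 2A^-2 + 2A^2 - A^6; 10 crossings at w = -2): V = -t^-3 + 2t^-2 - 2t^-1 + 3 - 2t + 2t^2 - t^3
V(D5) = -t^-3 + 2t^-2 - 2t^-1 + 3 - 2t + 2t^2 - t^3  [10 crossings, <D> = -A^-12 + 2A^-8 - 2A^-4 + 3 - 2A^4 + 2A^8 - A^12, w = 0]
V(D6) = -t^-3 + 2t^-2 - 2t^-1 + 3 - 2t + 2t^2 - t^3  [12 crossings, <D> = -A^-12 + 2A^-8 - 2A^-4 + 3 - 2A^4 + 2A^8 - A^12, w = 0]
note: V(t) takes 2 values over 6 diagrams, fixing the grouping


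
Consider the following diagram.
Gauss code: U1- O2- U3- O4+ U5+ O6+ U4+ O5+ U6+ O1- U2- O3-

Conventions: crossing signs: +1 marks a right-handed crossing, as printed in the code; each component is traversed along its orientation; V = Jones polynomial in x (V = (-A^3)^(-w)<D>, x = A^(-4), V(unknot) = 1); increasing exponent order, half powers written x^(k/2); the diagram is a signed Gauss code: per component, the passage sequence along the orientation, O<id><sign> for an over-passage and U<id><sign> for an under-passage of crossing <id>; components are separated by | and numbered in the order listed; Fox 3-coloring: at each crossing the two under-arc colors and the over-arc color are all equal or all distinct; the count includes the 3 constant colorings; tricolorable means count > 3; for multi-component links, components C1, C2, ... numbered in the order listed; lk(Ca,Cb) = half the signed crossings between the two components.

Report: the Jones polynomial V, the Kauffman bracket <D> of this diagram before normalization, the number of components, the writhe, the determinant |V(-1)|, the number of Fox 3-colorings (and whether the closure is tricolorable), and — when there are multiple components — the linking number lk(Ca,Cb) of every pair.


Jones polynomial: V(x) = -x^-3 + x^-2 - x^-1 + 3 - x + x^2 - x^3
<D> = -A^-12 + A^-8 - A^-4 + 3 - A^4 + A^8 - A^12; writhe 0
components 1, writhe 0 (6 crossings)
3-colorings: 27 of 3^6, det 9 — tricolorable
note: |V(-1)| = 9: so tricolorable, since 3 divides 9


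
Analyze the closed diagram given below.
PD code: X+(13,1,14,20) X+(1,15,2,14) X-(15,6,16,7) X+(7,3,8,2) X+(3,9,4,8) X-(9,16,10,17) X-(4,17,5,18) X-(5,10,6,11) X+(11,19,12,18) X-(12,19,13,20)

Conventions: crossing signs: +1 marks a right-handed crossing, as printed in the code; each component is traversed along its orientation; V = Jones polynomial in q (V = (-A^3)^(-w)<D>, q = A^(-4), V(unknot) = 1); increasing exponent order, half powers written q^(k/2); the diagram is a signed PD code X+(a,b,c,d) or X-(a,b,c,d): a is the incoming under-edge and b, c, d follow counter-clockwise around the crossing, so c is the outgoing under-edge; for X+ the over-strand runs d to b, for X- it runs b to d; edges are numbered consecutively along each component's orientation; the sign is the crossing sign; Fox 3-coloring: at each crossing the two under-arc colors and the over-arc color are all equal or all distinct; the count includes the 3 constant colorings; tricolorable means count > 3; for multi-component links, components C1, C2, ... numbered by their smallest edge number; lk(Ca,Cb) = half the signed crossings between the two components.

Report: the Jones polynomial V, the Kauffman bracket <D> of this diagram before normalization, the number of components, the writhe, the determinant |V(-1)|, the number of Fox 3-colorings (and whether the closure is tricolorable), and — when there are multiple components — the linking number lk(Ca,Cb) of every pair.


Jones polynomial: V(q) = q^-2 - q^-1 + 1 - q + q^2
<D> = A^-8 - A^-4 + 1 - A^4 + A^8; writhe 0
components 1, writhe 0 (10 crossings)
3-colorings: 3 of 3^10, det 5 — not tricolorable
note: V spans 4 powers of q: at least 4 crossings in any diagram


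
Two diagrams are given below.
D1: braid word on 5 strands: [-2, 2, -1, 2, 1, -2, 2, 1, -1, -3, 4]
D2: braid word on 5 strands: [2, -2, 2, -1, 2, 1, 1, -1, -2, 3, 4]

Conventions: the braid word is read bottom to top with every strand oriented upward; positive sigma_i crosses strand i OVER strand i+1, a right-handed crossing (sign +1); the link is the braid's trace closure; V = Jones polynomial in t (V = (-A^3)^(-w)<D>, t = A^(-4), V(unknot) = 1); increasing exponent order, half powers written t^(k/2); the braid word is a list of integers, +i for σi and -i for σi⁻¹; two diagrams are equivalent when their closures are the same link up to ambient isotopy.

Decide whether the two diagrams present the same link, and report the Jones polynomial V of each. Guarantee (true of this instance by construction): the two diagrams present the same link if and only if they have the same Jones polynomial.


equivalent: yes
V(D1) = -t^(-1/2) - t^(1/2)  (w +1, c 11, <D> = A + A^5)
V(D2) = -t^(-1/2) - t^(1/2)  [11 crossings, <D> = A^7 + A^11, w = +3]
key observation: all 2 diagrams share one V(t), hence one class


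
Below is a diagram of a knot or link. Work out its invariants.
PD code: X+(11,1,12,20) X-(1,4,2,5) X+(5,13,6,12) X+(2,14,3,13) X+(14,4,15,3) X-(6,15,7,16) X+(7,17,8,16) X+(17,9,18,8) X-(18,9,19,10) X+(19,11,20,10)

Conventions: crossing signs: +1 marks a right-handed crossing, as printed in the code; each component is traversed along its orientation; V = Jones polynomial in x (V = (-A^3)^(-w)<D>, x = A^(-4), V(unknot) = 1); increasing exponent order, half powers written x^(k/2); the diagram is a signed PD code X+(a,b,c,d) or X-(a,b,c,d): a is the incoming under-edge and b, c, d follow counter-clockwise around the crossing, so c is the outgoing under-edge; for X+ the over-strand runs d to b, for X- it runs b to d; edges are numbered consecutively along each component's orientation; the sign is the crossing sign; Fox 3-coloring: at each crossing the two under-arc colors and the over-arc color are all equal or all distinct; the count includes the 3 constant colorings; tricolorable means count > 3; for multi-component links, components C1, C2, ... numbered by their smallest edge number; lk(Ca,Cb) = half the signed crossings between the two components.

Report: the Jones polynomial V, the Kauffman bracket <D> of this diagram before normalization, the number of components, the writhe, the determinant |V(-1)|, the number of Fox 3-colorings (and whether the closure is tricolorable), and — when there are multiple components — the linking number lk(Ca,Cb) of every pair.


V(x) = x - x^2 + 2x^3 - x^4 + x^5 - x^6
bracket: -A^-12 + A^-8 - A^-4 + 2 - A^4 + A^8, w = +4
1 component, writhe +4, over 10 crossings
det 7, colorings 3 of 3^10 — not tricolorable
observation: w = +4 (over 10 crossings) is diagram-only; (-A^3)^(-4) removes it from V


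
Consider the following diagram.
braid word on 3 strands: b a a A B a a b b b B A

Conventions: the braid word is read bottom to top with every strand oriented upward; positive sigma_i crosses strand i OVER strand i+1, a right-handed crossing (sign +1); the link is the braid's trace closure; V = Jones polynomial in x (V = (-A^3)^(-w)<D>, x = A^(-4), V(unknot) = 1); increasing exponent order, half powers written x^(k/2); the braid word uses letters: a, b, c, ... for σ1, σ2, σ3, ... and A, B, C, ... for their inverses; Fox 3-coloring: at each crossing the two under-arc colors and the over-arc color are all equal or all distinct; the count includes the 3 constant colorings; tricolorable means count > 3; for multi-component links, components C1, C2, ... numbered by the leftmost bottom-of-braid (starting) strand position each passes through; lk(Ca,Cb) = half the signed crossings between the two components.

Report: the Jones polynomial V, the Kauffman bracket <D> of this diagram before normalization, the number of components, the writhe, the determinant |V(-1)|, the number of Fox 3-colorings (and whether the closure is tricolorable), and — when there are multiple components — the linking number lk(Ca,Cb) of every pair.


Jones polynomial: V(x) = 2x - 2x^2 + 3x^3 - 3x^4 + 2x^5 - 2x^6 + x^7
<D> = A^-16 - 2A^-12 + 2A^-8 - 3A^-4 + 3 - 2A^4 + 2A^8; writhe +4
components 1, writhe +4 (12 crossings)
3-colorings: 9 of 3^12, det 15 — tricolorable
note: the span of V is 6, forcing >= 6 crossings in any diagram


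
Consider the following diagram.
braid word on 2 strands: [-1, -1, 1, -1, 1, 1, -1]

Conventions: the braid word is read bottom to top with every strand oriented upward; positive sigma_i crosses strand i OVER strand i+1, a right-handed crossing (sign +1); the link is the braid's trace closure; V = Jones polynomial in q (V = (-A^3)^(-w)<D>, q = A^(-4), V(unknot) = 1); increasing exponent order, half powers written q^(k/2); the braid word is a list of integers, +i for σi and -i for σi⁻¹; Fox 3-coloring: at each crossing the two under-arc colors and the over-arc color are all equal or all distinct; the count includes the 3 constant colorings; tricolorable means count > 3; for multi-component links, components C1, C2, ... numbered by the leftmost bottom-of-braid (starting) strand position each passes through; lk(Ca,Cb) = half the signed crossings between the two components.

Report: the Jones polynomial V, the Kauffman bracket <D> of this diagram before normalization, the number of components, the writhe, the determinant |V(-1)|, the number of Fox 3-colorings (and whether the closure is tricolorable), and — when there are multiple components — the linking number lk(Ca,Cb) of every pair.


Jones polynomial: V(q) = 1
<D> = -A^-3; writhe -1
components 1, writhe -1 (7 crossings)
3-colorings: 3 of 3^7, det 1 — not tricolorable
note: w = -1 (over 7 crossings) is diagram-only; (-A^3)^(1) removes it from V


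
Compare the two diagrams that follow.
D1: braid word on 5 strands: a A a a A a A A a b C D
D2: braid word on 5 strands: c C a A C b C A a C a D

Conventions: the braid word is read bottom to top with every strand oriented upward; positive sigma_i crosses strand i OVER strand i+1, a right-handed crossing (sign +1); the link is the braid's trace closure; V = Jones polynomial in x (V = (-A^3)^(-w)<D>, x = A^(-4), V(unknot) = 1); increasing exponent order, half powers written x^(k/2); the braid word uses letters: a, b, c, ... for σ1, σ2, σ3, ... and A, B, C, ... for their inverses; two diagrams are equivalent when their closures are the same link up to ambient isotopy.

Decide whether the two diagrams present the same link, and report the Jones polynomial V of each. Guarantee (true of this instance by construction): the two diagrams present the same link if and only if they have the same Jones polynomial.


equivalent: no
D1 (bracket 1; 12 crossings at w = 0): V = 1
V(D2) = -x^-4 + x^-3 + x^-1  (w -2, c 12, <D> = A^-2 + A^6 - A^10)
key observation: V(x) takes 2 values over 2 diagrams, fixing the grouping


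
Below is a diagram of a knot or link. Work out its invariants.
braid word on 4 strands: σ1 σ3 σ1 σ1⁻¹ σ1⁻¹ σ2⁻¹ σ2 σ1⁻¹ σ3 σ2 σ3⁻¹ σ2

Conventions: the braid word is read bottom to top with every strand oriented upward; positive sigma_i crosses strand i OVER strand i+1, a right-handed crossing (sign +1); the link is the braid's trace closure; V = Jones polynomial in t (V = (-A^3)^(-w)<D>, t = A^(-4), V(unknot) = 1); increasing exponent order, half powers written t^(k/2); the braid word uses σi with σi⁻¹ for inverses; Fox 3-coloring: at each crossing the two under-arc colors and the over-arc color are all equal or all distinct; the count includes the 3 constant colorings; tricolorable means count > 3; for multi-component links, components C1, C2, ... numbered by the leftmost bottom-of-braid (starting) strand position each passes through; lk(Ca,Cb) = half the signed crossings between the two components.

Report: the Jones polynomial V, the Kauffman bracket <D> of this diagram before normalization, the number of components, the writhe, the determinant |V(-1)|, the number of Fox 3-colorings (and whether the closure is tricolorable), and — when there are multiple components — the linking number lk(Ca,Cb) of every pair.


Jones polynomial: V(t) = -t^(1/2) + t^(3/2) - t^(5/2) - t^(9/2)
<D> = -A^-12 - A^-4 + 1 - A^4; writhe +2
components 2, writhe +2 (12 crossings)
linking number lk(C1,C2) = +2
3-colorings: 3 of 3^12, det 4 — not tricolorable
note: summing lk over 1 pair gives +2


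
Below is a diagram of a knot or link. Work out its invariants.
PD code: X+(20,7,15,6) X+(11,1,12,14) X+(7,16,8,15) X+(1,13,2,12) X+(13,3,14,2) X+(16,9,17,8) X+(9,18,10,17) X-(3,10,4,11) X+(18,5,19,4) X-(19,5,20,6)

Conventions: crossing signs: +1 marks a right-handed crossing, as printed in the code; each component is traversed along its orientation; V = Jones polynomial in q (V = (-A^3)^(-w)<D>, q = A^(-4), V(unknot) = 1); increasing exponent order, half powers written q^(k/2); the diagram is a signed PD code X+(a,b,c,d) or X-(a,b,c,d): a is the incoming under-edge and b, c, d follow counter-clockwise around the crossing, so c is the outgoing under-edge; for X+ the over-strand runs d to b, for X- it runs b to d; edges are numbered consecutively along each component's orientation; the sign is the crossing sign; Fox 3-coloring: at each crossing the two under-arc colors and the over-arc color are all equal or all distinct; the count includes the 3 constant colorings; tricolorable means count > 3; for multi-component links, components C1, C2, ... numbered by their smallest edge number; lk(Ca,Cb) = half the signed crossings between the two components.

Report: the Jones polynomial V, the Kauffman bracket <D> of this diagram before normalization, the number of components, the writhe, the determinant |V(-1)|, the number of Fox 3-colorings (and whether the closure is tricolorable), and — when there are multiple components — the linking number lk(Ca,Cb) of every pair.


V(q) = -q^(5/2) - 2q^(9/2) + 2q^(11/2) - 2q^(13/2) + 2q^(15/2) - 2q^(17/2) + q^(19/2)
bracket: A^-20 - 2A^-16 + 2A^-12 - 2A^-8 + 2A^-4 - 2 - A^8, w = +6
2 components, writhe +6, over 10 crossings
lk(C1,C2) = +2
det 12, colorings 9 of 3^10 — tricolorable
observation: the span of V is 7, within the link bound 10 + 2 - 1


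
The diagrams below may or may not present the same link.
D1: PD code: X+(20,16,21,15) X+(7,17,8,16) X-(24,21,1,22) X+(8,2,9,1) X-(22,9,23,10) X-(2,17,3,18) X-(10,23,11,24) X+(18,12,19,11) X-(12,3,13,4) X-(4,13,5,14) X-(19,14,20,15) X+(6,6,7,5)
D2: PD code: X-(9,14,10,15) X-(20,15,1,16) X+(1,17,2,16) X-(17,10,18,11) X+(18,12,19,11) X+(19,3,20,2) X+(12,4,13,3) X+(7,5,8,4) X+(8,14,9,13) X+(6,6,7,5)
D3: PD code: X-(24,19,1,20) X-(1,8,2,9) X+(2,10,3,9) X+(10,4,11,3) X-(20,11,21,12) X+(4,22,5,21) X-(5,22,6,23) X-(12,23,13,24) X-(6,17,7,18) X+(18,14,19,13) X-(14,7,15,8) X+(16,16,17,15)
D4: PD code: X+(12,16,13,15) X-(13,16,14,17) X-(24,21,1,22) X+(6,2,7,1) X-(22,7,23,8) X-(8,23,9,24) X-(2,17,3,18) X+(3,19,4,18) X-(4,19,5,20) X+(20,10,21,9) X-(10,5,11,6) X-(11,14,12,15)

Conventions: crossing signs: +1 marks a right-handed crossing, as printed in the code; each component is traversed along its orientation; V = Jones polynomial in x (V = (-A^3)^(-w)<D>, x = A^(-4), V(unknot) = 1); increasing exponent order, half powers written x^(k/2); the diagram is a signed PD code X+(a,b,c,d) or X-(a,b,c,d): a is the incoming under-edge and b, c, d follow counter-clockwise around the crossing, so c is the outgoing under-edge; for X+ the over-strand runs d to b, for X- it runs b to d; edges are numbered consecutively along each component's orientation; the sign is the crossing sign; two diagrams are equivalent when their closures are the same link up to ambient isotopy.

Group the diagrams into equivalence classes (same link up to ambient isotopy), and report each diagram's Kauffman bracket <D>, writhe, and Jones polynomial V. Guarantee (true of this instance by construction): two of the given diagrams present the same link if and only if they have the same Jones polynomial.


equivalence classes: {D1, D3, D4} | {D2}
D1 (bracket A^-10 - 2A^-6 + 3A^-2 - 3A^2 + 4A^6 - 3A^10 + 2A^14 - A^18; 12 crossings at w = -2): V = -x^-6 + 2x^-5 - 3x^-4 + 4x^-3 - 3x^-2 + 3x^-1 - 2 + x
D2 (bracket A^12; 10 crossings at w = +4): V = 1
V(D3) = -x^-6 + 2x^-5 - 3x^-4 + 4x^-3 - 3x^-2 + 3x^-1 - 2 + x  [12 crossings, <D> = A^-10 - 2A^-6 + 3A^-2 - 3A^2 + 4A^6 - 3A^10 + 2A^14 - A^18, w = -2]
V(D4) = -x^-6 + 2x^-5 - 3x^-4 + 4x^-3 - 3x^-2 + 3x^-1 - 2 + x  [12 crossings, <D> = A^-16 - 2A^-12 + 3A^-8 - 3A^-4 + 4 - 3A^4 + 2A^8 - A^12, w = -4]
key observation: 2 classes among 4 diagrams; unequal V(x) rules out equality


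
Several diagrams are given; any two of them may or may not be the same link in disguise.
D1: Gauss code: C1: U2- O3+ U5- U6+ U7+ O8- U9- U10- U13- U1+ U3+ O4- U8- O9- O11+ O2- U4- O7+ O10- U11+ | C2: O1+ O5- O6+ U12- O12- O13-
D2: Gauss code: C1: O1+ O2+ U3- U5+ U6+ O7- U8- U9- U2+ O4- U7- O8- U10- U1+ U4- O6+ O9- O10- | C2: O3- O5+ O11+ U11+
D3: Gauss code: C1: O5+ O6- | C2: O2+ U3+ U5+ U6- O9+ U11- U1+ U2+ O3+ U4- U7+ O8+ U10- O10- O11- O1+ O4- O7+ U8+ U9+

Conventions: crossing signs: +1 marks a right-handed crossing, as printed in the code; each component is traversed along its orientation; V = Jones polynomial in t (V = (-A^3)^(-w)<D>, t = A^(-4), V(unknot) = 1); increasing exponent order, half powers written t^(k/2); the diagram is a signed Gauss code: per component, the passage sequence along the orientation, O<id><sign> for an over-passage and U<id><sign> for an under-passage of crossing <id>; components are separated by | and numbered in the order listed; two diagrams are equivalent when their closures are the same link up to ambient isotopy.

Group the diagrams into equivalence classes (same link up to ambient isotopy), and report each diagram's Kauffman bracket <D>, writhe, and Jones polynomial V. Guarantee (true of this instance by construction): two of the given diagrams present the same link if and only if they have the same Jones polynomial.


grouping into links: {D1, D2} | {D3}
V(D1) = t^(-9/2) - t^(-5/2) - t^(-3/2) - t^(-1/2)  (w -3, c 13, <D> = A^-7 + A^-3 + A - A^9)
V(D2) = t^(-9/2) - t^(-5/2) - t^(-3/2) - t^(-1/2)  [11 crossings, <D> = A^-1 + A^3 + A^7 - A^15, w = -1]
V(D3) = -t^(1/2) - t^(3/2) - t^(5/2) + t^(9/2)  (w +3, c 11, <D> = -A^-9 + A^-1 + A^3 + A^7)
key observation: 2 classes among 3 diagrams; unequal V(t) rules out equality


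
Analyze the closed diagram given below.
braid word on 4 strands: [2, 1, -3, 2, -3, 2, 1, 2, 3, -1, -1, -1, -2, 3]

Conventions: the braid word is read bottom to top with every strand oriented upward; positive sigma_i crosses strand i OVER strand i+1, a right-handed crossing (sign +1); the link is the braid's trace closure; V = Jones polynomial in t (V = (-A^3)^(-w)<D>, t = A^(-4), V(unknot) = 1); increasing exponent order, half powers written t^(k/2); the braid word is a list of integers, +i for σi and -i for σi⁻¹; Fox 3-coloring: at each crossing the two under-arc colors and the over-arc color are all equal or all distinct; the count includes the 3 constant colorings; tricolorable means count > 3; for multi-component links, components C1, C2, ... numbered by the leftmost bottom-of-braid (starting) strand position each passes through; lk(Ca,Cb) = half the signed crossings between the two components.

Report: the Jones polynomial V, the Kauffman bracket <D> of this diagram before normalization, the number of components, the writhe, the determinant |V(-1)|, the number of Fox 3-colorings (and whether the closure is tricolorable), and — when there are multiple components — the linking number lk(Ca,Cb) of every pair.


V(t) = t^(-5/2) - t^(-3/2) + t^(-1/2) - 2t^(1/2) + t^(3/2) - t^(5/2) - t^(11/2)
bracket: -A^-16 - A^-4 + 1 - 2A^4 + A^8 - A^12 + A^16, w = +2
2 components, writhe +2, over 14 crossings
lk(C1,C2) = +3
det 6, colorings 9 of 3^14 — tricolorable
observation: w = +2 (over 14 crossings) is diagram-only; (-A^3)^(-2) removes it from V


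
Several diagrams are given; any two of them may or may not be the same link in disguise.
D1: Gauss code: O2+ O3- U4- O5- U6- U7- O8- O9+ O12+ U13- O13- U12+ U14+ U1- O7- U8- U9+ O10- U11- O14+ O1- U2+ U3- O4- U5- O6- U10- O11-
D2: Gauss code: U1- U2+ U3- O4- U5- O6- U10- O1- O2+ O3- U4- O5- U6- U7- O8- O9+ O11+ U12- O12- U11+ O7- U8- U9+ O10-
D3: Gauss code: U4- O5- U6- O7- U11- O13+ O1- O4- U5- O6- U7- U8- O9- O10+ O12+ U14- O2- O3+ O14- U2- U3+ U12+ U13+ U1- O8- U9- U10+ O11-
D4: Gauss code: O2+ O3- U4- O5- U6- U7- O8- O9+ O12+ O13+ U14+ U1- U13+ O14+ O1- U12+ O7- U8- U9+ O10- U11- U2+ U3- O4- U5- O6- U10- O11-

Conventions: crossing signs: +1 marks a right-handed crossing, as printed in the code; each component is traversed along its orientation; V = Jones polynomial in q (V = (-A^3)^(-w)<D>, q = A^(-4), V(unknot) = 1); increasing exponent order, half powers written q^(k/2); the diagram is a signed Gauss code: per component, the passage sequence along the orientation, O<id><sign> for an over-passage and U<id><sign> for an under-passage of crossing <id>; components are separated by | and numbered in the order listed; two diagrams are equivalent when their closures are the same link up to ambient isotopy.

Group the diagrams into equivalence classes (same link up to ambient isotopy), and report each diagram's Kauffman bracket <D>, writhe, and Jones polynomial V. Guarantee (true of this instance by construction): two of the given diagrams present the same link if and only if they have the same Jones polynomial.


classes: {D1, D2, D3, D4}
V(D1) = -q^-7 + q^-6 - q^-5 + q^-4 + q^-2  [14 crossings, <D> = A^-10 + A^-2 - A^2 + A^6 - A^10, w = -6]
D2 (bracket A^-10 + A^-2 - A^2 + A^6 - A^10; 12 crossings at w = -6): V = -q^-7 + q^-6 - q^-5 + q^-4 + q^-2
V(D3) = -q^-7 + q^-6 - q^-5 + q^-4 + q^-2  [14 crossings, <D> = A^-10 + A^-2 - A^2 + A^6 - A^10, w = -6]
V(D4) = -q^-7 + q^-6 - q^-5 + q^-4 + q^-2  (w -4, c 14, <D> = A^-4 + A^4 - A^8 + A^12 - A^16)
note: all 4 diagrams share one V(q), hence one class


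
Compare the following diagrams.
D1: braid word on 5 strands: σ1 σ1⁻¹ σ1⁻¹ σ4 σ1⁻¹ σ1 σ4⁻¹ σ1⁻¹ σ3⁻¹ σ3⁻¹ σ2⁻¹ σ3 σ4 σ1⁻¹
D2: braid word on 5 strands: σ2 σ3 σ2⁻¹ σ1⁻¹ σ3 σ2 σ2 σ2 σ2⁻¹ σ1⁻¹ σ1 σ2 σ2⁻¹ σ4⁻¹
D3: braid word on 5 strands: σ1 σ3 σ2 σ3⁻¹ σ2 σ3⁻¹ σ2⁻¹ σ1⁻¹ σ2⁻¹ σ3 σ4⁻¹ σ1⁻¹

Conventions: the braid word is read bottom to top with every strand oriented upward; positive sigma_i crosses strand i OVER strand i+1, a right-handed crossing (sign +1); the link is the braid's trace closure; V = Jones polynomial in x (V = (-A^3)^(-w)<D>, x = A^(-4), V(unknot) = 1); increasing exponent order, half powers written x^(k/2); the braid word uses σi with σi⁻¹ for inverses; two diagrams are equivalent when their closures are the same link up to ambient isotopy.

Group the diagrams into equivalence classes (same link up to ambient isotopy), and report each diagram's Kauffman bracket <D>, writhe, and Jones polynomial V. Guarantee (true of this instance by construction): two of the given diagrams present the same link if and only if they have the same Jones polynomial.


classes: {D1} | {D2} | {D3}
V(D1) = -x^-4 + x^-3 + x^-1  [14 crossings, <D> = A^-8 + 1 - A^4, w = -4]
V(D2) = x - x^2 + 2x^3 - x^4 + x^5 - x^6  (w +2, c 14, <D> = -A^-18 + A^-14 - A^-10 + 2A^-6 - A^-2 + A^2)
D3 (bracket -A^-18 + 2A^-14 - 2A^-10 + 3A^-6 - 2A^-2 + 2A^2 - A^6; 12 crossings at w = -2): V = -x^-3 + 2x^-2 - 2x^-1 + 3 - 2x + 2x^2 - x^3
note: comparing 3 Jones polynomials yields 3 groups


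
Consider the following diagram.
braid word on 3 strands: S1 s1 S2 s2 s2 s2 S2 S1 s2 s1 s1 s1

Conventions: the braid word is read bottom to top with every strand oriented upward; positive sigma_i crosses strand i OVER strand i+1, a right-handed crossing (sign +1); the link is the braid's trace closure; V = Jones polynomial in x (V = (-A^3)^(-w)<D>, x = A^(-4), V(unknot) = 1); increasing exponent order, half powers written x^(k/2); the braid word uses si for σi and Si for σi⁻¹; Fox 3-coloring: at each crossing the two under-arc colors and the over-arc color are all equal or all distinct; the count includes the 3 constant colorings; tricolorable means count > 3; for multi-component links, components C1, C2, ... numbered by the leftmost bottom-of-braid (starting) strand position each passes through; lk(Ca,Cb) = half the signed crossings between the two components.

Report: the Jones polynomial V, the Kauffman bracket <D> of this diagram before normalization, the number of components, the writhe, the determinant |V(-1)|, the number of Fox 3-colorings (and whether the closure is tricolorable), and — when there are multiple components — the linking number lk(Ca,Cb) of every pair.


V(x) = x - x^2 + 2x^3 - x^4 + x^5 - x^6
bracket: -A^-12 + A^-8 - A^-4 + 2 - A^4 + A^8, w = +4
1 component, writhe +4, over 12 crossings
det 7, colorings 3 of 3^12 — not tricolorable
observation: det 7 = |V(-1)|; not divisible by 3, so not tricolorable


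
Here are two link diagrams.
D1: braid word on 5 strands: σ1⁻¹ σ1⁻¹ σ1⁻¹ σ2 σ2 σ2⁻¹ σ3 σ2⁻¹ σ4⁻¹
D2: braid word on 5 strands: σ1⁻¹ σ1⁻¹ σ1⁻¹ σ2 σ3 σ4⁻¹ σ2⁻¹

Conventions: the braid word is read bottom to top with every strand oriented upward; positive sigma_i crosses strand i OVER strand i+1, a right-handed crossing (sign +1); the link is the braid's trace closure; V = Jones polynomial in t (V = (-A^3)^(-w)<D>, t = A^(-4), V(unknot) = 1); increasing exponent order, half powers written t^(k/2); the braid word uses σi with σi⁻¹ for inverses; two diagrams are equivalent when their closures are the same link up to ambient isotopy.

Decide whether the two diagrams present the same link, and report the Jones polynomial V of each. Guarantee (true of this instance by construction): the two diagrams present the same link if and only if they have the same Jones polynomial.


equivalent: yes
V(D1) = t^(-9/2) - t^(-5/2) - t^(-3/2) - t^(-1/2)  (w -3, c 9, <D> = A^-7 + A^-3 + A - A^9)
D2 (bracket A^-7 + A^-3 + A - A^9; 7 crossings at w = -3): V = t^(-9/2) - t^(-5/2) - t^(-3/2) - t^(-1/2)
why: D2 (7 crossings) and D1 (9) are Markov-related braid presentations


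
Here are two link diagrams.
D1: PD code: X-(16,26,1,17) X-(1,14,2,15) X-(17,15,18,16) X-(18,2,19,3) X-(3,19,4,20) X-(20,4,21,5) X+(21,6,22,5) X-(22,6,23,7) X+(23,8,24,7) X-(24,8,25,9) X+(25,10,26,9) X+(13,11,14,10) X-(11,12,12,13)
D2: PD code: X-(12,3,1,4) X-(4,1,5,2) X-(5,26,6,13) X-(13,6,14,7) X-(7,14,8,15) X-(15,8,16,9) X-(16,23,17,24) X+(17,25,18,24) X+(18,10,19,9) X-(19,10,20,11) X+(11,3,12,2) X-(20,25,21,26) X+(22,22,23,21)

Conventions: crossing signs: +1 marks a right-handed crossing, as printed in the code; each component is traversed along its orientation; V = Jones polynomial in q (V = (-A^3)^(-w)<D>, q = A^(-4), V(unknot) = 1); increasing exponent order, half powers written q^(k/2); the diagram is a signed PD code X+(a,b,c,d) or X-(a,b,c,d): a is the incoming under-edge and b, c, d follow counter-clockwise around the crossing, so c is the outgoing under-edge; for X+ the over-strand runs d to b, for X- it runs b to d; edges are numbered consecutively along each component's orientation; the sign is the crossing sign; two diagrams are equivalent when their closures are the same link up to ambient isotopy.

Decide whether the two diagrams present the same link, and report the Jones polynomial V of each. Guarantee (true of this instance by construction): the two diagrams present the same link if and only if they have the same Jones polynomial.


same link: yes
V(D1) = -q^(-11/2) + q^(-9/2) - q^(-7/2) - q^(-3/2)  [13 crossings, <D> = A^-9 + A^-1 - A^3 + A^7, w = -5]
V(D2) = -q^(-11/2) + q^(-9/2) - q^(-7/2) - q^(-3/2)  (w -5, c 13, <D> = A^-9 + A^-1 - A^3 + A^7)
note: Reidemeister moves carry D1 (13 crossings) to D2 (13)


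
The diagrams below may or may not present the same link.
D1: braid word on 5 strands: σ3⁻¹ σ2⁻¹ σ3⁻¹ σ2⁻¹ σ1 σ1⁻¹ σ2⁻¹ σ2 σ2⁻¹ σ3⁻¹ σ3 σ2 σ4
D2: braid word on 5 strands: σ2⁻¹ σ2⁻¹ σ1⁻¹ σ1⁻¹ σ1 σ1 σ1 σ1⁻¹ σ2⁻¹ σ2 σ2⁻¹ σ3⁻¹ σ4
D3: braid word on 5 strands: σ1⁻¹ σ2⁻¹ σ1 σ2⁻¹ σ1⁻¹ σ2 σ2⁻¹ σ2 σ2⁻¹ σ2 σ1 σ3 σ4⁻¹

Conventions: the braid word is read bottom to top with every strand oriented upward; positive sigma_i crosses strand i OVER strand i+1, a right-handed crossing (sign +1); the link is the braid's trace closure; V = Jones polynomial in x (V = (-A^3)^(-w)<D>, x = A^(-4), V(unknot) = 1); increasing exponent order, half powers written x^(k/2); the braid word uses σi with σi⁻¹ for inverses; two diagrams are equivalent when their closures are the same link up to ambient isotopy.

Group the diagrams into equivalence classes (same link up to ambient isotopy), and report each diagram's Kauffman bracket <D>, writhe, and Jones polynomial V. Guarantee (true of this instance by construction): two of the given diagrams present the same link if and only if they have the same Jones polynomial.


classes: {D1, D2} | {D3}
V(D1) = x^(-9/2) - x^(-5/2) - x^(-3/2) - x^(-1/2)  [13 crossings, <D> = A^-7 + A^-3 + A - A^9, w = -3]
D2 (bracket A^-7 + A^-3 + A - A^9; 13 crossings at w = -3): V = x^(-9/2) - x^(-5/2) - x^(-3/2) - x^(-1/2)
V(D3) = -x^(-1/2) - x^(1/2)  (w -1, c 13, <D> = A^-5 + A^-1)
insight: 2 classes among 3 diagrams; unequal V(x) rules out equality
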